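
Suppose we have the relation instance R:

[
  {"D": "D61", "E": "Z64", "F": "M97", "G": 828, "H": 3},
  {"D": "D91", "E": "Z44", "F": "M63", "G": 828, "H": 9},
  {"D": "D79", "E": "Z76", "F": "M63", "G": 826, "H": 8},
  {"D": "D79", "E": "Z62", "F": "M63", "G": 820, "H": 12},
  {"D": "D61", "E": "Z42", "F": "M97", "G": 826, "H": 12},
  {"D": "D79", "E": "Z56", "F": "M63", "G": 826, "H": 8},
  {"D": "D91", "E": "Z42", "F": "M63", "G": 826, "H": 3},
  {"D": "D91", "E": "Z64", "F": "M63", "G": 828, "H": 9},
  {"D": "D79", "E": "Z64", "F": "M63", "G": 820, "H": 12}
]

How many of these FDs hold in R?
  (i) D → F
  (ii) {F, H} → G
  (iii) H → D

2

(i) D → F: every LHS value maps to a single RHS value — holds.
(ii) {F, H} → G: every LHS value maps to a single RHS value — holds.
(iii) H → D: H=3: 2 rows → D takes values {D61, D91} — violation; H=12: 3 rows → D takes values {D79, D61} — violation — fails.
2 of the 3 dependencies hold.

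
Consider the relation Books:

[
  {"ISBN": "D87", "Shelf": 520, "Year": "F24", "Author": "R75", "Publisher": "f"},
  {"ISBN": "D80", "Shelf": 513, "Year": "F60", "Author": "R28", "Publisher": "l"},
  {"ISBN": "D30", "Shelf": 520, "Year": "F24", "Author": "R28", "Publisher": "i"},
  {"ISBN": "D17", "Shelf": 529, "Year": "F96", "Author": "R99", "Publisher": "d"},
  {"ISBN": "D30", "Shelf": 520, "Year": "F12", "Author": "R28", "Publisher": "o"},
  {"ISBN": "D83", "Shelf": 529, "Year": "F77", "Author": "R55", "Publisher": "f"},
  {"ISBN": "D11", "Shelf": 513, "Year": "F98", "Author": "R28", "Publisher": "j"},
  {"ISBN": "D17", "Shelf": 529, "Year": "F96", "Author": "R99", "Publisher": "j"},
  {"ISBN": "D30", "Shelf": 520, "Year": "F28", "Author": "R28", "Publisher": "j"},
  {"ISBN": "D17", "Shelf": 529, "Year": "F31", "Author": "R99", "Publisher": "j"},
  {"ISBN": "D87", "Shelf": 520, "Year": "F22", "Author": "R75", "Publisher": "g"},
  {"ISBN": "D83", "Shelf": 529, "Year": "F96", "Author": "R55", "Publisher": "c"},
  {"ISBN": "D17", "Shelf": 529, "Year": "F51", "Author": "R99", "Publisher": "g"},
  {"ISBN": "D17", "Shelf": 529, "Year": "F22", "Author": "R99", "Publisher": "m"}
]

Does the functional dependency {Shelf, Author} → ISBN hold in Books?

(Shelf=520, Author=R75): 2 rows → ISBN = D87, D87 ✓
(Shelf=513, Author=R28): 2 rows → ISBN takes values {D80, D11} — violation
(Shelf=520, Author=R28): 3 rows → ISBN = D30, D30, D30 ✓
(Shelf=529, Author=R99): 5 rows → ISBN = D17, D17, D17, D17, D17 ✓
(Shelf=529, Author=R55): 2 rows → ISBN = D83, D83 ✓
Two rows agree on {Shelf, Author} but differ on ISBN, so {Shelf, Author} → ISBN does not hold.

No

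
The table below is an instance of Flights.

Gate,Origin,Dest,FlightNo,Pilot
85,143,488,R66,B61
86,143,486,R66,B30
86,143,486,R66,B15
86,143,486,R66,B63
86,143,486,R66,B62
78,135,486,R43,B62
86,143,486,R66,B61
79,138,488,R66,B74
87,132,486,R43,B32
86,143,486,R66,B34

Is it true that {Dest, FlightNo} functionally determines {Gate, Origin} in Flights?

(Dest=488, FlightNo=R66): 2 rows → {Gate,Origin} takes values {(85, 143), (79, 138)} — violation
(Dest=486, FlightNo=R66): 6 rows → {Gate,Origin} = (86, 143), (86, 143), (86, 143), (86, 143), (86, 143), (86, 143) ✓
(Dest=486, FlightNo=R43): 2 rows → {Gate,Origin} takes values {(78, 135), (87, 132)} — violation
Two rows agree on {Dest, FlightNo} but differ on {Gate, Origin}, so {Dest, FlightNo} -> {Gate, Origin} does not hold.

No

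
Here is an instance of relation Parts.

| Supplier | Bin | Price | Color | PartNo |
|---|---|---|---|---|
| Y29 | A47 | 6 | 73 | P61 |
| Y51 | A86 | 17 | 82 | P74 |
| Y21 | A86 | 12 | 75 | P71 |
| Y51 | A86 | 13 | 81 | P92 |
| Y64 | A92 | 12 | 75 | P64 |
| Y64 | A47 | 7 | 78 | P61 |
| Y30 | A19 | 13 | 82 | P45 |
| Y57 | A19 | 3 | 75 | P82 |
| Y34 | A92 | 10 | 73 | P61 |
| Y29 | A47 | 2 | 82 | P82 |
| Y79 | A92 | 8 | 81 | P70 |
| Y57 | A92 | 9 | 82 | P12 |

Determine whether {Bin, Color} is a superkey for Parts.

All 12 rows have distinct {Bin, Color} values, so {Bin, Color} → (all attributes) holds and {Bin, Color} is a superkey.

Yes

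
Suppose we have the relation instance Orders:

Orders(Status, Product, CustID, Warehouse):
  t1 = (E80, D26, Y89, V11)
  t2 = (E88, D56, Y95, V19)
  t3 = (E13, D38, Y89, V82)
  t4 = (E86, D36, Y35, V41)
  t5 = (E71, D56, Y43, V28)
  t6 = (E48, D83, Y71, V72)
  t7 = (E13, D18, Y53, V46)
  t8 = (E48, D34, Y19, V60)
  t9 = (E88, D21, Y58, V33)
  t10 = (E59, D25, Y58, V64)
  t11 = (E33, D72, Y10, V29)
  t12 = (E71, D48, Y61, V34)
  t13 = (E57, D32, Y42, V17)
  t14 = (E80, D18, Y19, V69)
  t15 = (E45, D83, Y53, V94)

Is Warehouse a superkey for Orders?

All 15 rows have distinct Warehouse values, so Warehouse → (all attributes) holds and Warehouse is a superkey.

Yes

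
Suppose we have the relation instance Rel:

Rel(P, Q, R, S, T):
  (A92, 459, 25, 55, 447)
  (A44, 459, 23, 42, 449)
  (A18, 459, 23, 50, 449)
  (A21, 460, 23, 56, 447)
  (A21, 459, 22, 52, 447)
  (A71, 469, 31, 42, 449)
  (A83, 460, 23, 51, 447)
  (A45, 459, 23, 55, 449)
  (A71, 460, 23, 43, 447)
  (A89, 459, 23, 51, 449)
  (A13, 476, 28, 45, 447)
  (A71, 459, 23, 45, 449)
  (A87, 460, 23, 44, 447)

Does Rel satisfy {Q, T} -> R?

(Q=459, T=447): 2 rows → R takes values {25, 22} — violation
(Q=459, T=449): 5 rows → R = 23, 23, 23, 23, 23 ✓
(Q=460, T=447): 4 rows → R = 23, 23, 23, 23 ✓
(Q=469, T=449): 1 row → R = 31 ✓
(Q=476, T=447): 1 row → R = 28 ✓
Two rows agree on {Q, T} but differ on R, so {Q, T} -> R does not hold.

No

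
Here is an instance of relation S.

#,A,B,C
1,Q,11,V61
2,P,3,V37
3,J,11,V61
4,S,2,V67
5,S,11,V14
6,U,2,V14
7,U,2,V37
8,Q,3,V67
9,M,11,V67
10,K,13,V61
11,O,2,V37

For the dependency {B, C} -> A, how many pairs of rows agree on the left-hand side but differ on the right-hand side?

(B=11, C=V61): violating pairs (1,3) — 1 pair.
(B=2, C=V37): violating pairs (7,11) — 1 pair.

2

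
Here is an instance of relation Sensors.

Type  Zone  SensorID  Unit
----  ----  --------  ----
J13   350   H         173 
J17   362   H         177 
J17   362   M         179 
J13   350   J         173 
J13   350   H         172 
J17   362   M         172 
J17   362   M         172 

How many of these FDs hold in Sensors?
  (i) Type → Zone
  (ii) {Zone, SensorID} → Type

2

(i) Type → Zone: every LHS value maps to a single RHS value — holds.
(ii) {Zone, SensorID} → Type: every LHS value maps to a single RHS value — holds.
2 of the 2 dependencies hold.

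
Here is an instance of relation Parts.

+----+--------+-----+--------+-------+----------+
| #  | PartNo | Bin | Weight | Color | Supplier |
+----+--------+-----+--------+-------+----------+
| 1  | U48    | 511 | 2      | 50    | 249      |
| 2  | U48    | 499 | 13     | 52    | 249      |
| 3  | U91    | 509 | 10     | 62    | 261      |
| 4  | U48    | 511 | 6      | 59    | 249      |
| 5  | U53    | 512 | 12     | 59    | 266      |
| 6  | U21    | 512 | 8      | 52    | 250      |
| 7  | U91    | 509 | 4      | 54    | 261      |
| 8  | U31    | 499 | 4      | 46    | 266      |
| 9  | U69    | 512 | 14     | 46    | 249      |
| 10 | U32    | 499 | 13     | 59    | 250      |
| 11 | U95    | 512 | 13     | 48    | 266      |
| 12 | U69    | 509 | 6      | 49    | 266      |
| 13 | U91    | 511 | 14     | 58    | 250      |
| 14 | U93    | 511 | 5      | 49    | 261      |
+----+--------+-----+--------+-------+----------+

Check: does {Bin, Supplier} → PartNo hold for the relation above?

(Bin=511, Supplier=249): rows 1, 4 → PartNo = U48, U48 ✓
(Bin=499, Supplier=249): row 2 → PartNo = U48 ✓
(Bin=509, Supplier=261): rows 3, 7 → PartNo = U91, U91 ✓
(Bin=512, Supplier=266): rows 5, 11 → PartNo takes values {U53, U95} — violation
(Bin=512, Supplier=250): row 6 → PartNo = U21 ✓
(Bin=499, Supplier=266): row 8 → PartNo = U31 ✓
(Bin=512, Supplier=249): row 9 → PartNo = U69 ✓
(Bin=499, Supplier=250): row 10 → PartNo = U32 ✓
(Bin=509, Supplier=266): row 12 → PartNo = U69 ✓
(Bin=511, Supplier=250): row 13 → PartNo = U91 ✓
(Bin=511, Supplier=261): row 14 → PartNo = U93 ✓
Two rows agree on {Bin, Supplier} but differ on PartNo, so {Bin, Supplier} → PartNo does not hold.

No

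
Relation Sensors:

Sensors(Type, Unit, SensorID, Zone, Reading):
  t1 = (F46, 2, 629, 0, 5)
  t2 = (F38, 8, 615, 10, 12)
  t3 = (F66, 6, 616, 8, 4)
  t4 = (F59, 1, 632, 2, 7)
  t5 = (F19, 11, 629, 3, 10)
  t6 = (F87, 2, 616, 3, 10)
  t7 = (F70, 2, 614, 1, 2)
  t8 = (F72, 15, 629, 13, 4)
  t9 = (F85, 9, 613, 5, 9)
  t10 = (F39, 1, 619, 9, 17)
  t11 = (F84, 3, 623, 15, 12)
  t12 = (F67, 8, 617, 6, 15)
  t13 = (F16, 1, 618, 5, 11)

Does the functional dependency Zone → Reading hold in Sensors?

No

Zone=0: row 1 → Reading = 5 ✓
Zone=10: row 2 → Reading = 12 ✓
Zone=8: row 3 → Reading = 4 ✓
Zone=2: row 4 → Reading = 7 ✓
Zone=3: rows 5, 6 → Reading = 10, 10 ✓
Zone=1: row 7 → Reading = 2 ✓
Zone=13: row 8 → Reading = 4 ✓
Zone=5: rows 9, 13 → Reading takes values {9, 11} — violation
Zone=9: row 10 → Reading = 17 ✓
Zone=15: row 11 → Reading = 12 ✓
Zone=6: row 12 → Reading = 15 ✓
Two rows agree on Zone but differ on Reading, so Zone → Reading does not hold.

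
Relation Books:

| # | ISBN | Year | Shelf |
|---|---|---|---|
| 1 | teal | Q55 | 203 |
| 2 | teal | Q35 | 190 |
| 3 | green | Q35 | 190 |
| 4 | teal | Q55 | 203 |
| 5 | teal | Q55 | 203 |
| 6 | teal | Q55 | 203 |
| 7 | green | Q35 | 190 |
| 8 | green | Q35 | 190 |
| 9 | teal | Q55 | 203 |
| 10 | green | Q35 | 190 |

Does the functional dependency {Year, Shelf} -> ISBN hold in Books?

(Year=Q55, Shelf=203): rows 1, 4, 5, 6, 9 → ISBN = teal, teal, teal, teal, teal ✓
(Year=Q35, Shelf=190): rows 2, 3, 7, 8, 10 → ISBN takes values {teal, green} — violation
Two rows agree on {Year, Shelf} but differ on ISBN, so {Year, Shelf} -> ISBN does not hold.

No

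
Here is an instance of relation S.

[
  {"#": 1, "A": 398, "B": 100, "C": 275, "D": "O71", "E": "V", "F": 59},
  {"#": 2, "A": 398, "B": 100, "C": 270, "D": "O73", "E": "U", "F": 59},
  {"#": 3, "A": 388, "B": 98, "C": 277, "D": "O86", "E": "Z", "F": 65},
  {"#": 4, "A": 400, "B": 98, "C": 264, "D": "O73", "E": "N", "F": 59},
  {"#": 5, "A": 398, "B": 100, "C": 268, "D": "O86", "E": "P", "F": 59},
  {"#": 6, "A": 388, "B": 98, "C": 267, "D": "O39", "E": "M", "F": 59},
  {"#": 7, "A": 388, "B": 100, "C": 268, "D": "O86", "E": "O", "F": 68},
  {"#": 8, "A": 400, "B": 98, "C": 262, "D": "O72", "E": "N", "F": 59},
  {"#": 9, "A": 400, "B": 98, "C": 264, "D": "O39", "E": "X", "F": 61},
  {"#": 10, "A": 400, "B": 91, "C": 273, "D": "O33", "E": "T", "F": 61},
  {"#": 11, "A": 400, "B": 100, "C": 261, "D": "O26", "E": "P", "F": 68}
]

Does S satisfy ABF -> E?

(A=398, B=100, F=59): rows 1, 2, 5 → E takes values {V, U, P} — violation
(A=388, B=98, F=65): row 3 → E = Z ✓
(A=400, B=98, F=59): rows 4, 8 → E = N, N ✓
(A=388, B=98, F=59): row 6 → E = M ✓
(A=388, B=100, F=68): row 7 → E = O ✓
(A=400, B=98, F=61): row 9 → E = X ✓
(A=400, B=91, F=61): row 10 → E = T ✓
(A=400, B=100, F=68): row 11 → E = P ✓
Two rows agree on ABF but differ on E, so ABF -> E does not hold.

No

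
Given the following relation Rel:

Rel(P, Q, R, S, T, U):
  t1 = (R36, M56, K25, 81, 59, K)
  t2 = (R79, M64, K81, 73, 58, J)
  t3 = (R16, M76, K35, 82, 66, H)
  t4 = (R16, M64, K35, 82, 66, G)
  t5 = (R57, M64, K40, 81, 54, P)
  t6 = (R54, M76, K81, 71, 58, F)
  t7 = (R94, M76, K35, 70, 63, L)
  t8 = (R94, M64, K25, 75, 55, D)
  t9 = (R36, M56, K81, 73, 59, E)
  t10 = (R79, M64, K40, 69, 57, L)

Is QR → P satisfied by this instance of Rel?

(Q=M56, R=K25): row 1 → P = R36 ✓
(Q=M64, R=K81): row 2 → P = R79 ✓
(Q=M76, R=K35): rows 3, 7 → P takes values {R16, R94} — violation
(Q=M64, R=K35): row 4 → P = R16 ✓
(Q=M64, R=K40): rows 5, 10 → P takes values {R57, R79} — violation
(Q=M76, R=K81): row 6 → P = R54 ✓
(Q=M64, R=K25): row 8 → P = R94 ✓
(Q=M56, R=K81): row 9 → P = R36 ✓
Two rows agree on QR but differ on P, so QR → P does not hold.

No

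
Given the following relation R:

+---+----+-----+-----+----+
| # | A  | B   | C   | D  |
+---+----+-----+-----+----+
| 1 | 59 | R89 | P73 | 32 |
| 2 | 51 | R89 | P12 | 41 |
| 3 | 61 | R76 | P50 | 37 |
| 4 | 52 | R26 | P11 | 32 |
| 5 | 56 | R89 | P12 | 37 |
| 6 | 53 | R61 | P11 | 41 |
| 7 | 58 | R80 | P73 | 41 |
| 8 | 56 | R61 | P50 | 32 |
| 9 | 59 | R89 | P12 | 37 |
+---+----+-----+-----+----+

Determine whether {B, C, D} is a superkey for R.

Rows 5 and 9 have the same {B, C, D} value (B=R89, C=P12, D=37) but are distinct tuples, so {B, C, D} does not determine every attribute — not a superkey.

No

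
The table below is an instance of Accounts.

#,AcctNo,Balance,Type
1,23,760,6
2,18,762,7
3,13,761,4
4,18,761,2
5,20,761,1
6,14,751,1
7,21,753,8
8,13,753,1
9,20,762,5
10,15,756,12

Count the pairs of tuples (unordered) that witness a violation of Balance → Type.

Balance=762: violating pairs (2,9) — 1 pair.
Balance=761: violating pairs (3,4), (3,5), (4,5) — 3 pairs.
Balance=753: violating pairs (7,8) — 1 pair.

5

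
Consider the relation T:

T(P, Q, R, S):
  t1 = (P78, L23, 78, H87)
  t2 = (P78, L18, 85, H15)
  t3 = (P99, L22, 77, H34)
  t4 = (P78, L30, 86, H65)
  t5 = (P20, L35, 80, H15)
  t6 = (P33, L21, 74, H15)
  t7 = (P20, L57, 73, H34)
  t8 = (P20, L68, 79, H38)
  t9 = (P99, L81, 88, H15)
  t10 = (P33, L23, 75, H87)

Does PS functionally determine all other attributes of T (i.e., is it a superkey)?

Yes

All 10 rows have distinct PS values, so PS → (all attributes) holds and PS is a superkey.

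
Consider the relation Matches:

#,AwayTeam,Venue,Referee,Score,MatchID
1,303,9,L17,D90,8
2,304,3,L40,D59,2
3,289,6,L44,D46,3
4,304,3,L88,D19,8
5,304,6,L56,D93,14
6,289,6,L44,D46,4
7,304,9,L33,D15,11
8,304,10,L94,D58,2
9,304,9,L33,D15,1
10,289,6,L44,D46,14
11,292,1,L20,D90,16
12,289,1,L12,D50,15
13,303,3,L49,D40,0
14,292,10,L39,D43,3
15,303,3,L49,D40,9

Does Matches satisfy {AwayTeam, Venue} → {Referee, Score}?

(AwayTeam=303, Venue=9): row 1 → {Referee,Score} = (L17, D90) ✓
(AwayTeam=304, Venue=3): rows 2, 4 → {Referee,Score} takes values {(L40, D59), (L88, D19)} — violation
(AwayTeam=289, Venue=6): rows 3, 6, 10 → {Referee,Score} = (L44, D46), (L44, D46), (L44, D46) ✓
(AwayTeam=304, Venue=6): row 5 → {Referee,Score} = (L56, D93) ✓
(AwayTeam=304, Venue=9): rows 7, 9 → {Referee,Score} = (L33, D15), (L33, D15) ✓
(AwayTeam=304, Venue=10): row 8 → {Referee,Score} = (L94, D58) ✓
(AwayTeam=292, Venue=1): row 11 → {Referee,Score} = (L20, D90) ✓
(AwayTeam=289, Venue=1): row 12 → {Referee,Score} = (L12, D50) ✓
(AwayTeam=303, Venue=3): rows 13, 15 → {Referee,Score} = (L49, D40), (L49, D40) ✓
(AwayTeam=292, Venue=10): row 14 → {Referee,Score} = (L39, D43) ✓
Two rows agree on {AwayTeam, Venue} but differ on {Referee, Score}, so {AwayTeam, Venue} → {Referee, Score} does not hold.

No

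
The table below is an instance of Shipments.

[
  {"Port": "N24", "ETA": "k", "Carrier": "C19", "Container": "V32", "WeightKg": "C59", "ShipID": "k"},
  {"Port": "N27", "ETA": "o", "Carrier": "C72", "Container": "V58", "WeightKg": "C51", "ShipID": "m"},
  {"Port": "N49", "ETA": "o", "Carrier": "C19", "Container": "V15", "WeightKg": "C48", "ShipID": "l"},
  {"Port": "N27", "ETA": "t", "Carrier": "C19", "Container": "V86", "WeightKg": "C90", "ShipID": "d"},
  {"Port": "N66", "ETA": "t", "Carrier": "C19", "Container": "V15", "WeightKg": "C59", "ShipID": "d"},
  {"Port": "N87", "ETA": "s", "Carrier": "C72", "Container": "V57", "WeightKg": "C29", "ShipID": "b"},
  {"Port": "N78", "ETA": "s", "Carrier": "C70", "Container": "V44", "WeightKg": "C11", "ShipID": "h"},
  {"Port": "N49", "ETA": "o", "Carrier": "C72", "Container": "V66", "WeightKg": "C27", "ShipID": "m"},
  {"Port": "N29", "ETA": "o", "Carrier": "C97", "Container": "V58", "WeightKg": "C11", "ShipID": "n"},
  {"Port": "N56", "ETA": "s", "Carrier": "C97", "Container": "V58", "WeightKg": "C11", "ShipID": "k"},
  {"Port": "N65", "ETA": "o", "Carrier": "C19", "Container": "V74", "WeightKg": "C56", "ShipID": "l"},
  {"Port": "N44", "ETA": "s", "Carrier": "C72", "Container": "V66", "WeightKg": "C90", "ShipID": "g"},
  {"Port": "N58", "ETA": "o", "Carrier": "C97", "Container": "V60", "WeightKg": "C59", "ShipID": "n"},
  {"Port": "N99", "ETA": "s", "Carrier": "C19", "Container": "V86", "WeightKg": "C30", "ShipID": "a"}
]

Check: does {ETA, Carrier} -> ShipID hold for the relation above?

(ETA=k, Carrier=C19): 1 row → ShipID = k ✓
(ETA=o, Carrier=C72): 2 rows → ShipID = m, m ✓
(ETA=o, Carrier=C19): 2 rows → ShipID = l, l ✓
(ETA=t, Carrier=C19): 2 rows → ShipID = d, d ✓
(ETA=s, Carrier=C72): 2 rows → ShipID takes values {b, g} — violation
(ETA=s, Carrier=C70): 1 row → ShipID = h ✓
(ETA=o, Carrier=C97): 2 rows → ShipID = n, n ✓
(ETA=s, Carrier=C97): 1 row → ShipID = k ✓
(ETA=s, Carrier=C19): 1 row → ShipID = a ✓
Two rows agree on {ETA, Carrier} but differ on ShipID, so {ETA, Carrier} -> ShipID does not hold.

No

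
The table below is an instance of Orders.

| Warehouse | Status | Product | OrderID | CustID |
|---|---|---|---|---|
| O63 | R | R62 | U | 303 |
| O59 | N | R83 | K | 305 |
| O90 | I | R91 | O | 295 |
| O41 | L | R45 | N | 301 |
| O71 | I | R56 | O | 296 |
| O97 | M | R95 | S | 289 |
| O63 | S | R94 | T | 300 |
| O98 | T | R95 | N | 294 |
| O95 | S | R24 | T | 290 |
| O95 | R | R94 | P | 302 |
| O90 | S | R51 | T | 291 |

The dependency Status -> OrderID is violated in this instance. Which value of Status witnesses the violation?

Status=R: 2 rows → OrderID takes values {U, P} — violation
Status=N: 1 row → OrderID = K ✓
Status=I: 2 rows → OrderID = O, O ✓
Status=L: 1 row → OrderID = N ✓
Status=M: 1 row → OrderID = S ✓
Status=S: 3 rows → OrderID = T, T, T ✓
Status=T: 1 row → OrderID = N ✓
The only Status value with inconsistent OrderID is Status=R.

R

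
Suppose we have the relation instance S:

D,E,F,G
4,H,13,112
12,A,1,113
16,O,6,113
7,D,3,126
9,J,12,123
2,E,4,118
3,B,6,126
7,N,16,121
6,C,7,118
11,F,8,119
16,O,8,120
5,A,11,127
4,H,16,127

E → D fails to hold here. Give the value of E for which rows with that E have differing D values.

A

E=H: 2 rows → D = 4, 4 ✓
E=A: 2 rows → D takes values {12, 5} — violation
E=O: 2 rows → D = 16, 16 ✓
E=D: 1 row → D = 7 ✓
E=J: 1 row → D = 9 ✓
E=E: 1 row → D = 2 ✓
E=B: 1 row → D = 3 ✓
E=N: 1 row → D = 7 ✓
E=C: 1 row → D = 6 ✓
E=F: 1 row → D = 11 ✓
The only E value with inconsistent D is E=A.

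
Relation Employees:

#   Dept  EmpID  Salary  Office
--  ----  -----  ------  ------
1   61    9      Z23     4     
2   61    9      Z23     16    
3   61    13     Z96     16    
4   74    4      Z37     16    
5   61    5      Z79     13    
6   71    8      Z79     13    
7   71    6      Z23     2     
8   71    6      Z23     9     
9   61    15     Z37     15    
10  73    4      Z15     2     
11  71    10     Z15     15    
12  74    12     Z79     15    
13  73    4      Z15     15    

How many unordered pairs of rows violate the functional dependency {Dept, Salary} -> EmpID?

0

(Dept=61, Salary=Z23): all 2 rows agree on EmpID — 0 pairs.
(Dept=71, Salary=Z23): all 2 rows agree on EmpID — 0 pairs.
(Dept=73, Salary=Z15): all 2 rows agree on EmpID — 0 pairs.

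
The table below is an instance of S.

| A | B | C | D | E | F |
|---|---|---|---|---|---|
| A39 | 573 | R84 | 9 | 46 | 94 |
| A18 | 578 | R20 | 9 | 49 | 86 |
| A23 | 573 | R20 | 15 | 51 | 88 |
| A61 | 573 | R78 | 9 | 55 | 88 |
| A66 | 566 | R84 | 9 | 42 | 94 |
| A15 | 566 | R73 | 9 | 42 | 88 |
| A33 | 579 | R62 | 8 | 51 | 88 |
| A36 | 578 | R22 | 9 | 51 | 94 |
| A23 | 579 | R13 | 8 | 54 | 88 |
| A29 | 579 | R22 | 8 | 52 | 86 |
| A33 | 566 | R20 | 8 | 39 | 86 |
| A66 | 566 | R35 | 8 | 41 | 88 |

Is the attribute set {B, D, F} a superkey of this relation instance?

No

Two distinct rows share (B=579, D=8, F=88), so {B, D, F} does not determine every attribute — not a superkey.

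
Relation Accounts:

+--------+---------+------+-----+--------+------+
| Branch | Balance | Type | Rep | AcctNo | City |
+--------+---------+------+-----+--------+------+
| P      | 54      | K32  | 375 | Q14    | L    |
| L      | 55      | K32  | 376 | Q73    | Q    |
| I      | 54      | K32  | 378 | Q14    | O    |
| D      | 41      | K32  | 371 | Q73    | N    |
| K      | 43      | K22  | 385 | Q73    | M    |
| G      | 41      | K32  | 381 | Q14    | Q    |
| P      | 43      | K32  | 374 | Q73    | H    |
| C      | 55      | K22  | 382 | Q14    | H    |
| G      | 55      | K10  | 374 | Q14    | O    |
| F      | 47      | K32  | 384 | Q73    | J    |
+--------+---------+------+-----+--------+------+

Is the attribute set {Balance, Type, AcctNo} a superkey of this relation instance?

No

Two distinct rows share (Balance=54, Type=K32, AcctNo=Q14), so {Balance, Type, AcctNo} does not determine every attribute — not a superkey.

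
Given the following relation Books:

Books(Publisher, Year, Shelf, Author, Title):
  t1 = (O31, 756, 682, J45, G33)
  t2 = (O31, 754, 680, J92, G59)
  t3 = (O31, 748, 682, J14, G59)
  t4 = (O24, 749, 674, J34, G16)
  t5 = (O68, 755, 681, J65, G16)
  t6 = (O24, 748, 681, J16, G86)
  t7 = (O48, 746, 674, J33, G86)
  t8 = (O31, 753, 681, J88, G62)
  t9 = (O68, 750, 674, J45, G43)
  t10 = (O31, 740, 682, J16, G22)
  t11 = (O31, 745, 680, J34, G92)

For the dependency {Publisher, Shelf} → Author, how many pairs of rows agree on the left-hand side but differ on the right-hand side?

4

(Publisher=O31, Shelf=682): violating pairs (1,3), (1,10), (3,10) — 3 pairs.
(Publisher=O31, Shelf=680): violating pairs (2,11) — 1 pair.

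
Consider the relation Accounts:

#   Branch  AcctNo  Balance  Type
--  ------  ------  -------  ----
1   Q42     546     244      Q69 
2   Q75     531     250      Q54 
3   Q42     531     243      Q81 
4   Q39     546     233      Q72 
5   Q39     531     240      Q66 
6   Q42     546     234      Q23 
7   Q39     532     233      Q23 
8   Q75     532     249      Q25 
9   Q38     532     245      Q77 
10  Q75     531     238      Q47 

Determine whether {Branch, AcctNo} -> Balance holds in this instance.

No

(Branch=Q42, AcctNo=546): rows 1, 6 → Balance takes values {244, 234} — violation
(Branch=Q75, AcctNo=531): rows 2, 10 → Balance takes values {250, 238} — violation
(Branch=Q42, AcctNo=531): row 3 → Balance = 243 ✓
(Branch=Q39, AcctNo=546): row 4 → Balance = 233 ✓
(Branch=Q39, AcctNo=531): row 5 → Balance = 240 ✓
(Branch=Q39, AcctNo=532): row 7 → Balance = 233 ✓
(Branch=Q75, AcctNo=532): row 8 → Balance = 249 ✓
(Branch=Q38, AcctNo=532): row 9 → Balance = 245 ✓
Two rows agree on {Branch, AcctNo} but differ on Balance, so {Branch, AcctNo} -> Balance does not hold.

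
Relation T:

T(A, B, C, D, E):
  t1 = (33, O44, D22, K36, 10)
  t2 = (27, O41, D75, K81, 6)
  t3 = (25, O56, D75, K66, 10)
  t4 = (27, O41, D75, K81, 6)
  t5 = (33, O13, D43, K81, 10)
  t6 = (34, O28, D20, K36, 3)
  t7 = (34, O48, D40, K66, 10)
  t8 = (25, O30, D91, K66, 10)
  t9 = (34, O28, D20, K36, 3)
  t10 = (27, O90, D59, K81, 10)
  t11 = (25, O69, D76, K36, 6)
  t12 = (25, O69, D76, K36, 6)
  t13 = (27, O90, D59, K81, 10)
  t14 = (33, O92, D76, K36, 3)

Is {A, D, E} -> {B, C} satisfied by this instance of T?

No

(A=33, D=K36, E=10): row 1 → {B,C} = (O44, D22) ✓
(A=27, D=K81, E=6): rows 2, 4 → {B,C} = (O41, D75), (O41, D75) ✓
(A=25, D=K66, E=10): rows 3, 8 → {B,C} takes values {(O56, D75), (O30, D91)} — violation
(A=33, D=K81, E=10): row 5 → {B,C} = (O13, D43) ✓
(A=34, D=K36, E=3): rows 6, 9 → {B,C} = (O28, D20), (O28, D20) ✓
(A=34, D=K66, E=10): row 7 → {B,C} = (O48, D40) ✓
(A=27, D=K81, E=10): rows 10, 13 → {B,C} = (O90, D59), (O90, D59) ✓
(A=25, D=K36, E=6): rows 11, 12 → {B,C} = (O69, D76), (O69, D76) ✓
(A=33, D=K36, E=3): row 14 → {B,C} = (O92, D76) ✓
Two rows agree on {A, D, E} but differ on {B, C}, so {A, D, E} -> {B, C} does not hold.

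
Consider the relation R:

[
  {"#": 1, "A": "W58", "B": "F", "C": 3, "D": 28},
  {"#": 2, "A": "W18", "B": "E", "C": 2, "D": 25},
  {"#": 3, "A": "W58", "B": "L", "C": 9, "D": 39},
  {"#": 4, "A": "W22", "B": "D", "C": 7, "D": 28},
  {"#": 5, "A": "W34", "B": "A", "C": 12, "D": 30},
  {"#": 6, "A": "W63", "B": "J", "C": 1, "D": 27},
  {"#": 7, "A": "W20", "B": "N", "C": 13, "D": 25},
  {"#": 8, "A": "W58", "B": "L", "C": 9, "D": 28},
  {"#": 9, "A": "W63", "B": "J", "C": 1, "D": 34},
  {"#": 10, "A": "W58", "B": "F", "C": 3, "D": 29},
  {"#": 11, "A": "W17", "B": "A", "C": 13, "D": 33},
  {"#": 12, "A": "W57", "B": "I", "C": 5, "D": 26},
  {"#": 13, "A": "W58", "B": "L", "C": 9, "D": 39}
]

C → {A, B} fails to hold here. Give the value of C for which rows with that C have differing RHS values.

13

C=3: rows 1, 10 → {A,B} = (W58, F), (W58, F) ✓
C=2: row 2 → {A,B} = (W18, E) ✓
C=9: rows 3, 8, 13 → {A,B} = (W58, L), (W58, L), (W58, L) ✓
C=7: row 4 → {A,B} = (W22, D) ✓
C=12: row 5 → {A,B} = (W34, A) ✓
C=1: rows 6, 9 → {A,B} = (W63, J), (W63, J) ✓
C=13: rows 7, 11 → {A,B} takes values {(W20, N), (W17, A)} — violation
C=5: row 12 → {A,B} = (W57, I) ✓
The only C value with inconsistent RHS is C=13.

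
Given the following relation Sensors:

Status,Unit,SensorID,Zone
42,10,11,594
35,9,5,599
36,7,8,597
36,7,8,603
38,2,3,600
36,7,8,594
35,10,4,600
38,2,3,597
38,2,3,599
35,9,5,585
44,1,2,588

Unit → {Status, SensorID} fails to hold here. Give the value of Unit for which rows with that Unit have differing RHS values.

Unit=10: 2 rows → {Status,SensorID} takes values {(42, 11), (35, 4)} — violation
Unit=9: 2 rows → {Status,SensorID} = (35, 5), (35, 5) ✓
Unit=7: 3 rows → {Status,SensorID} = (36, 8), (36, 8), (36, 8) ✓
Unit=2: 3 rows → {Status,SensorID} = (38, 3), (38, 3), (38, 3) ✓
Unit=1: 1 row → {Status,SensorID} = (44, 2) ✓
The only Unit value with inconsistent RHS is Unit=10.

10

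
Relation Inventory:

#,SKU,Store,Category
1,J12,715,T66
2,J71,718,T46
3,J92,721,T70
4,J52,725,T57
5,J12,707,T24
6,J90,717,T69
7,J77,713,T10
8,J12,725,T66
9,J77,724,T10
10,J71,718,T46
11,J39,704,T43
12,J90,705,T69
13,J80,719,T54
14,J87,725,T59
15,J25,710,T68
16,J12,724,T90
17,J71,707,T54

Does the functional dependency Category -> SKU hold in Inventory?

Category=T66: rows 1, 8 → SKU = J12, J12 ✓
Category=T46: rows 2, 10 → SKU = J71, J71 ✓
Category=T70: row 3 → SKU = J92 ✓
Category=T57: row 4 → SKU = J52 ✓
Category=T24: row 5 → SKU = J12 ✓
Category=T69: rows 6, 12 → SKU = J90, J90 ✓
Category=T10: rows 7, 9 → SKU = J77, J77 ✓
Category=T43: row 11 → SKU = J39 ✓
Category=T54: rows 13, 17 → SKU takes values {J80, J71} — violation
Category=T59: row 14 → SKU = J87 ✓
Category=T68: row 15 → SKU = J25 ✓
Category=T90: row 16 → SKU = J12 ✓
Two rows agree on Category but differ on SKU, so Category -> SKU does not hold.

No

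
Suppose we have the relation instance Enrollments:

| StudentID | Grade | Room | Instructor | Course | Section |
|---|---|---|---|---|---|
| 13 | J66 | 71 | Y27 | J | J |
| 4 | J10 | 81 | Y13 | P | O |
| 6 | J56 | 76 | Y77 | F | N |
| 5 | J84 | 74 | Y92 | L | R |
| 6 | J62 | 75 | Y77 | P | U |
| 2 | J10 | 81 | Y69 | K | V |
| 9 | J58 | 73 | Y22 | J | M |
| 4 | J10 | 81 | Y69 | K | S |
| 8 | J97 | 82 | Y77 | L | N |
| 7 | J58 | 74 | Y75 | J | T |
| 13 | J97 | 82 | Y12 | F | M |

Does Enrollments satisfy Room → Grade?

No

Room=71: 1 row → Grade = J66 ✓
Room=81: 3 rows → Grade = J10, J10, J10 ✓
Room=76: 1 row → Grade = J56 ✓
Room=74: 2 rows → Grade takes values {J84, J58} — violation
Room=75: 1 row → Grade = J62 ✓
Room=73: 1 row → Grade = J58 ✓
Room=82: 2 rows → Grade = J97, J97 ✓
Two rows agree on Room but differ on Grade, so Room → Grade does not hold.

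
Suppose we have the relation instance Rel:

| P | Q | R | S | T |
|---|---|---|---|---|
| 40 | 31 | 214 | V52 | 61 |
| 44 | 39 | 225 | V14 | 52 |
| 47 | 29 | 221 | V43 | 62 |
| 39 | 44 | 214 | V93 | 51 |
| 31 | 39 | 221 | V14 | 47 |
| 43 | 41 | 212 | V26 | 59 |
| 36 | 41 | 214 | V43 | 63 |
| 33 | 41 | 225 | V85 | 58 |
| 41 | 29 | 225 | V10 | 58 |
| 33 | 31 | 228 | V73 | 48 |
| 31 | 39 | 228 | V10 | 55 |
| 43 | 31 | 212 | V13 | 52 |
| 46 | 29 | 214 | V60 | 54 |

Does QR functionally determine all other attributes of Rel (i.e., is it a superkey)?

All 13 rows have distinct QR values, so QR → (all attributes) holds and QR is a superkey.

Yes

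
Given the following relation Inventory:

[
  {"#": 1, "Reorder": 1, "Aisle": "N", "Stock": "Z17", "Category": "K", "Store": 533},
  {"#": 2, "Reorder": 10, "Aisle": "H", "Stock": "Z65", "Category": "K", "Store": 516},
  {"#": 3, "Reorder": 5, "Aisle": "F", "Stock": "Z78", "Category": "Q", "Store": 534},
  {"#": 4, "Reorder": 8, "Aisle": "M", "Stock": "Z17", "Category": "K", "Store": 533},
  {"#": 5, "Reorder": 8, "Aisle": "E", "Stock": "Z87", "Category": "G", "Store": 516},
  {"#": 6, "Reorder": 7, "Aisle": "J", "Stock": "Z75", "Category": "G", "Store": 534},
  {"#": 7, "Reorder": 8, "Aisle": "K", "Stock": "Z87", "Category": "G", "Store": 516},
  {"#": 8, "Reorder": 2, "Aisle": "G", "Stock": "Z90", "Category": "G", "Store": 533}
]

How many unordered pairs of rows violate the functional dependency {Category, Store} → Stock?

(Category=K, Store=533): all 2 rows agree on Stock — 0 pairs.
(Category=G, Store=516): all 2 rows agree on Stock — 0 pairs.

0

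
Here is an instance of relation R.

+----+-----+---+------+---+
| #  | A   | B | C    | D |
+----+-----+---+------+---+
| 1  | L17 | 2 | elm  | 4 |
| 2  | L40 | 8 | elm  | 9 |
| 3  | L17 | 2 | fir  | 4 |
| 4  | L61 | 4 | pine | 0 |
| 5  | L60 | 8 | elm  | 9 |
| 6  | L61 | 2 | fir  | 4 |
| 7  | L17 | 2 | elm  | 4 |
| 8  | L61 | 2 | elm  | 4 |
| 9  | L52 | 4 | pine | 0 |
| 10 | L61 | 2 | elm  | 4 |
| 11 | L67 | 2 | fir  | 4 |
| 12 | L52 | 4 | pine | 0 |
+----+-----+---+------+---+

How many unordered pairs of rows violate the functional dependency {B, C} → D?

0

(B=2, C=elm): all 4 rows agree on D — 0 pairs.
(B=8, C=elm): all 2 rows agree on D — 0 pairs.
(B=2, C=fir): all 3 rows agree on D — 0 pairs.
(B=4, C=pine): all 3 rows agree on D — 0 pairs.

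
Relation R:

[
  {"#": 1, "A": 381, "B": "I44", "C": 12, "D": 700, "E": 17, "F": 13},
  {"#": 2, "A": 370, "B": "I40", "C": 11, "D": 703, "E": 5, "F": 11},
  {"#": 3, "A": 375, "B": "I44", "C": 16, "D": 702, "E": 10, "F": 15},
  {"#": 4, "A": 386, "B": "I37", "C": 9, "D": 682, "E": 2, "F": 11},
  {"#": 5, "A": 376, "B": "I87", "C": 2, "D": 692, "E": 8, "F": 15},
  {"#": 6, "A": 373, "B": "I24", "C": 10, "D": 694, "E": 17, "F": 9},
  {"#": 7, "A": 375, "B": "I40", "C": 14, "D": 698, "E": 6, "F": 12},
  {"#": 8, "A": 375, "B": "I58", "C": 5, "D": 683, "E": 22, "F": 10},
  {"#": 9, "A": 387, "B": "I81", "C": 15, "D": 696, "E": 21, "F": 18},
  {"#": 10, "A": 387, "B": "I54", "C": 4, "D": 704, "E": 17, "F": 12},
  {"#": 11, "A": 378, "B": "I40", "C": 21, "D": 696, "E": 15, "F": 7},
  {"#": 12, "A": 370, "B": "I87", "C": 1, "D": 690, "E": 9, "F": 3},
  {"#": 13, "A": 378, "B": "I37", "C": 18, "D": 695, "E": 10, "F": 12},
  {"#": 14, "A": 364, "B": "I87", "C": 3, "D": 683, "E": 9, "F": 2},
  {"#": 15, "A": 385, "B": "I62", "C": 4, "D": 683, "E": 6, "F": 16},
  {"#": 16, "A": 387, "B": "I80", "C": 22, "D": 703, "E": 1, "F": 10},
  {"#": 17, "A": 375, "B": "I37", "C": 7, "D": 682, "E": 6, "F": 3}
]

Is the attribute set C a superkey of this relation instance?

Rows 10 and 15 have the same C value C=4 but are distinct tuples, so C does not determine every attribute — not a superkey.

No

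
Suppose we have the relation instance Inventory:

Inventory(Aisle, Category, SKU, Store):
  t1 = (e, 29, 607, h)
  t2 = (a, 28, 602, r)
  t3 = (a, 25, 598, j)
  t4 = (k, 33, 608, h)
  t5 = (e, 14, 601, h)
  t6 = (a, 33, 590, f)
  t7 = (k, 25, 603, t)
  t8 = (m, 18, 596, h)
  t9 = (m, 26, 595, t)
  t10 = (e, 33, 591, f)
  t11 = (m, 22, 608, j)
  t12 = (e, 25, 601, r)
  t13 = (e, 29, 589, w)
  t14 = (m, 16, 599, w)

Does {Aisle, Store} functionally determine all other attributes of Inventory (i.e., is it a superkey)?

Rows 1 and 5 have the same {Aisle, Store} value (Aisle=e, Store=h) but are distinct tuples, so {Aisle, Store} does not determine every attribute — not a superkey.

No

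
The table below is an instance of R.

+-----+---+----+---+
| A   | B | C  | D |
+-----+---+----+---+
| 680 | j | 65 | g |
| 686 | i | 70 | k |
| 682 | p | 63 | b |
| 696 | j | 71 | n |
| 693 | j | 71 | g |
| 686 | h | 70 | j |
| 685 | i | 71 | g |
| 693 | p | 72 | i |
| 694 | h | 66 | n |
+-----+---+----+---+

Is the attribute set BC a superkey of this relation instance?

Two distinct rows share (B=j, C=71), so BC does not determine every attribute — not a superkey.

No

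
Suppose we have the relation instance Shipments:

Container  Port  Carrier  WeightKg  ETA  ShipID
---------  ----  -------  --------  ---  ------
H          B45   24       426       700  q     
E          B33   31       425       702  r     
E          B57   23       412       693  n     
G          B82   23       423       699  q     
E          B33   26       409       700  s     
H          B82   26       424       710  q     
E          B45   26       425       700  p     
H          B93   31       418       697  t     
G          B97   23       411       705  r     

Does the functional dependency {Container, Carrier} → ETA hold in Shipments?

No

(Container=H, Carrier=24): 1 row → ETA = 700 ✓
(Container=E, Carrier=31): 1 row → ETA = 702 ✓
(Container=E, Carrier=23): 1 row → ETA = 693 ✓
(Container=G, Carrier=23): 2 rows → ETA takes values {699, 705} — violation
(Container=E, Carrier=26): 2 rows → ETA = 700, 700 ✓
(Container=H, Carrier=26): 1 row → ETA = 710 ✓
(Container=H, Carrier=31): 1 row → ETA = 697 ✓
Two rows agree on {Container, Carrier} but differ on ETA, so {Container, Carrier} → ETA does not hold.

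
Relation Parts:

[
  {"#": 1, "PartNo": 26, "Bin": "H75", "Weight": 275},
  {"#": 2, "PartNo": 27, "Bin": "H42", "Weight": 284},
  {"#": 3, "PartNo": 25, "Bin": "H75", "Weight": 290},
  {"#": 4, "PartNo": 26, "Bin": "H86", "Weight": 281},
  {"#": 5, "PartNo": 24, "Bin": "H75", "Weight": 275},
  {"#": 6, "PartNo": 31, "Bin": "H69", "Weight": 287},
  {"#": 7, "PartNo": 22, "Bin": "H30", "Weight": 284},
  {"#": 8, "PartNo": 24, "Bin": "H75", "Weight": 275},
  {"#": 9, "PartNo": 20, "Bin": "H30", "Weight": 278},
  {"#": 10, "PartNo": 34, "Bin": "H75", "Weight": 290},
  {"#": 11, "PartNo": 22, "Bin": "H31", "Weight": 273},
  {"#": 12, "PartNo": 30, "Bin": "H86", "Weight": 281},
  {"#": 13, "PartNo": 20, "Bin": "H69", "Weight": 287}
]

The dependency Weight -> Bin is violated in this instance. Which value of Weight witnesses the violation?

284

Weight=275: rows 1, 5, 8 → Bin = H75, H75, H75 ✓
Weight=284: rows 2, 7 → Bin takes values {H42, H30} — violation
Weight=290: rows 3, 10 → Bin = H75, H75 ✓
Weight=281: rows 4, 12 → Bin = H86, H86 ✓
Weight=287: rows 6, 13 → Bin = H69, H69 ✓
Weight=278: row 9 → Bin = H30 ✓
Weight=273: row 11 → Bin = H31 ✓
The only Weight value with inconsistent Bin is Weight=284.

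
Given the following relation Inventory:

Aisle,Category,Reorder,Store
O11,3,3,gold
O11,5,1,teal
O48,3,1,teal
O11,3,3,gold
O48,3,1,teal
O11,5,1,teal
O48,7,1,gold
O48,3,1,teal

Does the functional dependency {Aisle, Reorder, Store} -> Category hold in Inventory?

Yes

(Aisle=O11, Reorder=3, Store=gold): 2 rows → Category = 3, 3 ✓
(Aisle=O11, Reorder=1, Store=teal): 2 rows → Category = 5, 5 ✓
(Aisle=O48, Reorder=1, Store=teal): 3 rows → Category = 3, 3, 3 ✓
(Aisle=O48, Reorder=1, Store=gold): 1 row → Category = 7 ✓
Every {Aisle, Reorder, Store} value is associated with a single Category value, so {Aisle, Reorder, Store} -> Category holds.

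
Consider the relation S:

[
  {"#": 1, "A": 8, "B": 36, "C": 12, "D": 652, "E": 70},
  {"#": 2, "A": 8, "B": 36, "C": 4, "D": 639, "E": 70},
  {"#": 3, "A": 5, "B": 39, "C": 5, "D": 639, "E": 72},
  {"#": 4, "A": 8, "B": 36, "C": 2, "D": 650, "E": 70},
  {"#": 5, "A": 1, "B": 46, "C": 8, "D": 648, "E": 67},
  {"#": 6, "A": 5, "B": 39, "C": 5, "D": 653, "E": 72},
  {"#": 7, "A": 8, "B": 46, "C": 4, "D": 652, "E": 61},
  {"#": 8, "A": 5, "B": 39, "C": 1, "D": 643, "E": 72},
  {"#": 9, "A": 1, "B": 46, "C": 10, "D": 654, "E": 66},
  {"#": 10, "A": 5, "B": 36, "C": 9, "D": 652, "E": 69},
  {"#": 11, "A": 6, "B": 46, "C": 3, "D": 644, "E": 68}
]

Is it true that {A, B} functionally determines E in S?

(A=8, B=36): rows 1, 2, 4 → E = 70, 70, 70 ✓
(A=5, B=39): rows 3, 6, 8 → E = 72, 72, 72 ✓
(A=1, B=46): rows 5, 9 → E takes values {67, 66} — violation
(A=8, B=46): row 7 → E = 61 ✓
(A=5, B=36): row 10 → E = 69 ✓
(A=6, B=46): row 11 → E = 68 ✓
Two rows agree on {A, B} but differ on E, so {A, B} → E does not hold.

No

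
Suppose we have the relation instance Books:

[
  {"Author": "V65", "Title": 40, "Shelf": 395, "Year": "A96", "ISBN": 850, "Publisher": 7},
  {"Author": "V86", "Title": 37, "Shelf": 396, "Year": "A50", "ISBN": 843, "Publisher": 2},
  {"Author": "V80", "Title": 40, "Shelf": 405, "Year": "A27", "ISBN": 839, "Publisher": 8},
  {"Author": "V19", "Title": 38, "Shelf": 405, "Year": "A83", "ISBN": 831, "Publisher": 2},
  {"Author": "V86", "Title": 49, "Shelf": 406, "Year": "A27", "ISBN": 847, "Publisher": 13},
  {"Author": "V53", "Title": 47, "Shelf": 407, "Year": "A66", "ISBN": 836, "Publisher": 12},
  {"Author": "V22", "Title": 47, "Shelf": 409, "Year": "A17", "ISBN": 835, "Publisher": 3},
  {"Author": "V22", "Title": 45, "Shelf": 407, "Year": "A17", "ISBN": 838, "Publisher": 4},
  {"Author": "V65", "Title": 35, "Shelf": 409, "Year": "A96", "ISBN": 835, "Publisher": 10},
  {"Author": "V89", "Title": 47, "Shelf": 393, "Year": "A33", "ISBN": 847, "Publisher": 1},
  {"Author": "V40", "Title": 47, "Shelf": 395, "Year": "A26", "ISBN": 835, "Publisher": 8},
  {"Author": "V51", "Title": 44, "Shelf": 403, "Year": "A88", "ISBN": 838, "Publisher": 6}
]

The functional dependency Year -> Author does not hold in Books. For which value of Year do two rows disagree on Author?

Year=A96: 2 rows → Author = V65, V65 ✓
Year=A50: 1 row → Author = V86 ✓
Year=A27: 2 rows → Author takes values {V80, V86} — violation
Year=A83: 1 row → Author = V19 ✓
Year=A66: 1 row → Author = V53 ✓
Year=A17: 2 rows → Author = V22, V22 ✓
Year=A33: 1 row → Author = V89 ✓
Year=A26: 1 row → Author = V40 ✓
Year=A88: 1 row → Author = V51 ✓
The only Year value with inconsistent Author is Year=A27.

A27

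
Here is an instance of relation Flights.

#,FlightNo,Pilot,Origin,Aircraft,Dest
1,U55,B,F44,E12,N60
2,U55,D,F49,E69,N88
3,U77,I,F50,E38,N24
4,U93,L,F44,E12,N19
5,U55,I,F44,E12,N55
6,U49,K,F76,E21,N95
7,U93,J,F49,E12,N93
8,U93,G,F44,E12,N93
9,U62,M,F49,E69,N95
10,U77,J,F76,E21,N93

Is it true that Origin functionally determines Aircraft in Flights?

Origin=F44: rows 1, 4, 5, 8 → Aircraft = E12, E12, E12, E12 ✓
Origin=F49: rows 2, 7, 9 → Aircraft takes values {E69, E12} — violation
Origin=F50: row 3 → Aircraft = E38 ✓
Origin=F76: rows 6, 10 → Aircraft = E21, E21 ✓
Two rows agree on Origin but differ on Aircraft, so Origin → Aircraft does not hold.

No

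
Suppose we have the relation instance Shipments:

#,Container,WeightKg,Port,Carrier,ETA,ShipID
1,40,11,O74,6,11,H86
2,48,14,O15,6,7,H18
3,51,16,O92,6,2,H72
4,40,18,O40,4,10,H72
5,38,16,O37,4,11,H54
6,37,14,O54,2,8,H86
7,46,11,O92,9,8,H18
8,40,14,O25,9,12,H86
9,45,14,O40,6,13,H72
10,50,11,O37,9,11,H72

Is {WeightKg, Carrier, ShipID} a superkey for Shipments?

Yes

All 10 rows have distinct {WeightKg, Carrier, ShipID} values, so {WeightKg, Carrier, ShipID} → (all attributes) holds and {WeightKg, Carrier, ShipID} is a superkey.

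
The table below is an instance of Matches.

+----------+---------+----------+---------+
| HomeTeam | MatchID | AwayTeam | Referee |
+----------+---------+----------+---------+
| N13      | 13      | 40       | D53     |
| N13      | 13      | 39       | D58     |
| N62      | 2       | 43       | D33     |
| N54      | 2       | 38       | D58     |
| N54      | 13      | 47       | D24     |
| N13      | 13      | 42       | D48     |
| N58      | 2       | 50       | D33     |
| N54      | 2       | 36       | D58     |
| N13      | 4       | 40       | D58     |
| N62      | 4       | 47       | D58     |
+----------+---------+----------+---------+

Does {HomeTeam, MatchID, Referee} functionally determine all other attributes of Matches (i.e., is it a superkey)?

No

Two distinct rows share (HomeTeam=N54, MatchID=2, Referee=D58), so {HomeTeam, MatchID, Referee} does not determine every attribute — not a superkey.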